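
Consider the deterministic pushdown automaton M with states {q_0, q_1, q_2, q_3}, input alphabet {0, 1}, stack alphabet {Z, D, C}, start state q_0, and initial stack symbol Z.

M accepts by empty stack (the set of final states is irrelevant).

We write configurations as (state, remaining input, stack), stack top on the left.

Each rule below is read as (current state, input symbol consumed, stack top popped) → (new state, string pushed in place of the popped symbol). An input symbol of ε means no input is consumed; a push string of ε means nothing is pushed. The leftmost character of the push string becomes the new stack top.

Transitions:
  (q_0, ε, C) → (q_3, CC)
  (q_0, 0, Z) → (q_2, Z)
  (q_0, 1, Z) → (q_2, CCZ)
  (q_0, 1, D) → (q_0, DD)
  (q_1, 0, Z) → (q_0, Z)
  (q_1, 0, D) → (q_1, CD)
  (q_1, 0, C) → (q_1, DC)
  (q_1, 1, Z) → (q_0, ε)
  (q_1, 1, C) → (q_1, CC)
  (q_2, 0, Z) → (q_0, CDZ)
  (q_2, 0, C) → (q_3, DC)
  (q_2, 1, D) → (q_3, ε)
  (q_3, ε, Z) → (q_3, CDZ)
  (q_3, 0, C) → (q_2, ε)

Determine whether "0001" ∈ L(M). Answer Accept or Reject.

(q_0, 0001, Z) ⊢ (q_2, 001, Z) ⊢ (q_0, 01, CDZ) ⊢ (q_3, 01, CCDZ) ⊢ (q_2, 1, CDZ)
No transition applies at (q_2, 1, CDZ); input not fully consumed.

Reject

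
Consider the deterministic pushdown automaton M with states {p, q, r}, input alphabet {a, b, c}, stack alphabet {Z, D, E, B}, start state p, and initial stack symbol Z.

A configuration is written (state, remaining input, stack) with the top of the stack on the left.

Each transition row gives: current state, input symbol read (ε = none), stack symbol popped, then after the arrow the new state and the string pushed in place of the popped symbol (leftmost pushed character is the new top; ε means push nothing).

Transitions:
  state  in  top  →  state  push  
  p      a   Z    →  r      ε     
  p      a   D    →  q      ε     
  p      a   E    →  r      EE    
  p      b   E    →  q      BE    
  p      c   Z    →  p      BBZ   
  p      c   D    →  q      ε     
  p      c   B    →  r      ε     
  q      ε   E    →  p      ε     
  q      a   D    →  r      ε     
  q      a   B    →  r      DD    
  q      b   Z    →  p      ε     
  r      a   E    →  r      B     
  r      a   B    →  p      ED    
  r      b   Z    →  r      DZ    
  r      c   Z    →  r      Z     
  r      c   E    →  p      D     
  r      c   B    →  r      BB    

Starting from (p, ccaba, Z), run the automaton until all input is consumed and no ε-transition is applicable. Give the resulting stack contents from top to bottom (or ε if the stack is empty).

(p, ccaba, Z)
  read c, top Z: go to p, push BBZ → (p, caba, BBZ)
  read c, top B: go to r, push ε → (r, aba, BZ)
  read a, top B: go to p, push ED → (p, ba, EDZ)
  read b, top E: go to q, push BE → (q, a, BEDZ)
  read a, top B: go to r, push DD → (r, ε, DDEDZ)
All input consumed in state r with stack DDEDZ.

DDEDZ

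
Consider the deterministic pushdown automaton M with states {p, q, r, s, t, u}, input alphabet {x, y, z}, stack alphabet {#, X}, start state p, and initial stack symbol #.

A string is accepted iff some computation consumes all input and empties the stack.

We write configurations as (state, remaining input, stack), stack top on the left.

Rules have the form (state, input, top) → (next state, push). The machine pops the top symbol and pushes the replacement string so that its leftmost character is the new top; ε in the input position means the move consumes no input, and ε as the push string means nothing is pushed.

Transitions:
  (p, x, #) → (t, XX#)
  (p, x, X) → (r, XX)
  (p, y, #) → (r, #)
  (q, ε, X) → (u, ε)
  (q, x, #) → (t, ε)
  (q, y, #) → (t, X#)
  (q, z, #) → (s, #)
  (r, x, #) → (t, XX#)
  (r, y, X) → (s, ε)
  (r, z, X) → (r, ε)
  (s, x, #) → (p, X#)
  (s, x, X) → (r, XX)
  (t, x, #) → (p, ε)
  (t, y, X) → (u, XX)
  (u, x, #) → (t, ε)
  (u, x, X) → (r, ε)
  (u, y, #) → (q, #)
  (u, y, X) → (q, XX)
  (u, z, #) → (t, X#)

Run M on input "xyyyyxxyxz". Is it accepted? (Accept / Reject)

Reject

(p, xyyyyxxyxz, #)
  read x, top #: go to t, push XX# → (t, yyyyxxyxz, XX#)
  read y, top X: go to u, push XX → (u, yyyxxyxz, XXX#)
  read y, top X: go to q, push XX → (q, yyxxyxz, XXXX#)
  ε-move, top X: go to u, push ε → (u, yyxxyxz, XXX#)
  read y, top X: go to q, push XX → (q, yxxyxz, XXXX#)
  ε-move, top X: go to u, push ε → (u, yxxyxz, XXX#)
  read y, top X: go to q, push XX → (q, xxyxz, XXXX#)
  ε-move, top X: go to u, push ε → (u, xxyxz, XXX#)
  read x, top X: go to r, push ε → (r, xyxz, XX#)
No transition applies at (r, xyxz, XX#); input not fully consumed.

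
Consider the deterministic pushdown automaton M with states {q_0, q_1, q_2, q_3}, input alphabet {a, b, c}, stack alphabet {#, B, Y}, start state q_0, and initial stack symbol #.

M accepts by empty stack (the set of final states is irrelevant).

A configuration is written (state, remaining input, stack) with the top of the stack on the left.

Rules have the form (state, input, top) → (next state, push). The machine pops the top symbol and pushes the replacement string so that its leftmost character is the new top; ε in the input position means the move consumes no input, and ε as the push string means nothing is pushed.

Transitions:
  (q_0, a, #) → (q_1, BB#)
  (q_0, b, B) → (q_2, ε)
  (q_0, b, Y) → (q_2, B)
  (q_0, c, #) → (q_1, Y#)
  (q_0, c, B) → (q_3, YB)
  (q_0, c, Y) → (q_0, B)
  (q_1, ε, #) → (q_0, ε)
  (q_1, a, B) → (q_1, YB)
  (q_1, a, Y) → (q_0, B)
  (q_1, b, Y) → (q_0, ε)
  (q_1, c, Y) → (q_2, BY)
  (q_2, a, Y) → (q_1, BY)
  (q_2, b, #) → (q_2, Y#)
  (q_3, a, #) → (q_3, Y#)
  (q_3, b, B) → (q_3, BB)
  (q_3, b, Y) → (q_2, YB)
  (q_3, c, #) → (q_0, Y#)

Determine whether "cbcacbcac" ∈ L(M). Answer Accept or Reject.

Reject

(q_0, cbcacbcac, #) ⊢ (q_1, bcacbcac, Y#) ⊢ (q_0, cacbcac, #) ⊢ (q_1, acbcac, Y#) ⊢ (q_0, cbcac, B#) ⊢ (q_3, bcac, YB#) ⊢ (q_2, cac, YBB#)
No transition applies at (q_2, cac, YBB#); input not fully consumed.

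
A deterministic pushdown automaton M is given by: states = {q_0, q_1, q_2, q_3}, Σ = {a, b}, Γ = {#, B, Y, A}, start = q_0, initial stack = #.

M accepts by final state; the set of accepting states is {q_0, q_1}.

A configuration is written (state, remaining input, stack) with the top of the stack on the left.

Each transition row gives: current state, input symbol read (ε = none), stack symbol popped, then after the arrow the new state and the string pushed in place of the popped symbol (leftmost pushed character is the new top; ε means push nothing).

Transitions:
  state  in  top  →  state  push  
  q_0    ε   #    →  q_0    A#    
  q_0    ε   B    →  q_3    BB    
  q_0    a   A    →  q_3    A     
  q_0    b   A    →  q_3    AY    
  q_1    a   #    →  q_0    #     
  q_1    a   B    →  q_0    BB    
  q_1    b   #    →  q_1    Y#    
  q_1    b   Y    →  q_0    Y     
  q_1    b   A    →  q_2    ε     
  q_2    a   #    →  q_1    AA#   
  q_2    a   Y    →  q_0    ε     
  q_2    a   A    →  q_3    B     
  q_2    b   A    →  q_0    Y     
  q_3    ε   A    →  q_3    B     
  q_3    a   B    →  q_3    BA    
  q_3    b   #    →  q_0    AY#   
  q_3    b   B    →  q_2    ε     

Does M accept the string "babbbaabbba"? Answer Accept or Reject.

(q_0, babbbaabbba, #)
  ε-move, top #: go to q_0, push A# → (q_0, babbbaabbba, A#)
  read b, top A: go to q_3, push AY → (q_3, abbbaabbba, AY#)
  ε-move, top A: go to q_3, push B → (q_3, abbbaabbba, BY#)
  read a, top B: go to q_3, push BA → (q_3, bbbaabbba, BAY#)
  read b, top B: go to q_2, push ε → (q_2, bbaabbba, AY#)
  read b, top A: go to q_0, push Y → (q_0, baabbba, YY#)
No transition applies at (q_0, baabbba, YY#); input not fully consumed.

Reject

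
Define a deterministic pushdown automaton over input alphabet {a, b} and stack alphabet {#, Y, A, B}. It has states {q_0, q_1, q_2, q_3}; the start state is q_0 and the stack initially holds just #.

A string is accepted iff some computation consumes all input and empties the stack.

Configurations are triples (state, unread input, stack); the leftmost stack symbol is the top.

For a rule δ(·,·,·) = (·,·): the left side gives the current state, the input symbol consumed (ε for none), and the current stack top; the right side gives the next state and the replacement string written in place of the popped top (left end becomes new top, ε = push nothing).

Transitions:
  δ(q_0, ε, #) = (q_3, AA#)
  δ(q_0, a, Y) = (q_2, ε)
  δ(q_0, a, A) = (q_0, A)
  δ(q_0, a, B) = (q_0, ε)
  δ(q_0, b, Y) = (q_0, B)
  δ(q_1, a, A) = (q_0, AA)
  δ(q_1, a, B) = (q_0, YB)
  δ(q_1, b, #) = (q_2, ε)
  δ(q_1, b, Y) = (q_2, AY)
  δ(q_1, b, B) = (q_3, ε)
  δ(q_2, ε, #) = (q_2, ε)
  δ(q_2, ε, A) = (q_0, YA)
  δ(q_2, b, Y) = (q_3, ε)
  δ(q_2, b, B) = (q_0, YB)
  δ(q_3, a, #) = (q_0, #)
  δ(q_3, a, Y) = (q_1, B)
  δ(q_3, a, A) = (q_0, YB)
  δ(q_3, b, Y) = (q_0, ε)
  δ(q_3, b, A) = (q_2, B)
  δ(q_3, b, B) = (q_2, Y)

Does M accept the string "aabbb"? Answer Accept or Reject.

(q_0, aabbb, #) ⊢ (q_3, aabbb, AA#) ⊢ (q_0, abbb, YBA#) ⊢ (q_2, bbb, BA#) ⊢ (q_0, bb, YBA#) ⊢ (q_0, b, BBA#)
No transition applies at (q_0, b, BBA#); input not fully consumed.

Reject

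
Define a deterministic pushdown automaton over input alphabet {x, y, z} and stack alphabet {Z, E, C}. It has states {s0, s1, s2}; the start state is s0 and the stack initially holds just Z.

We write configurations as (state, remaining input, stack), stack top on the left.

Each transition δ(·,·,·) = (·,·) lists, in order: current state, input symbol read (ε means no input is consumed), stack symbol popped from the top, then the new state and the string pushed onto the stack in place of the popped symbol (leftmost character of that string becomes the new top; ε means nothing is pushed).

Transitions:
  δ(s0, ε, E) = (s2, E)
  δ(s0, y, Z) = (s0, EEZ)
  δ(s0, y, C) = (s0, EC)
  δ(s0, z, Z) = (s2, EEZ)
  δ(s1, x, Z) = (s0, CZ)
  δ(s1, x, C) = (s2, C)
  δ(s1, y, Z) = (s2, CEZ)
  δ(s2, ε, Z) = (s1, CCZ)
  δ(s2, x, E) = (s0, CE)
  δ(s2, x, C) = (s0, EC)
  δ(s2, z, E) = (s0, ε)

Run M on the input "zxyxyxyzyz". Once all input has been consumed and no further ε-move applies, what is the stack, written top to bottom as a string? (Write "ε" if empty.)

(s0, zxyxyxyzyz, Z) ⊢ (s2, xyxyxyzyz, EEZ) ⊢ (s0, yxyxyzyz, CEEZ) ⊢ (s0, xyxyzyz, ECEEZ) ⊢ (s2, xyxyzyz, ECEEZ) ⊢ (s0, yxyzyz, CECEEZ) ⊢ (s0, xyzyz, ECECEEZ) ⊢ (s2, xyzyz, ECECEEZ) ⊢ (s0, yzyz, CECECEEZ) ⊢ (s0, zyz, ECECECEEZ) ⊢ (s2, zyz, ECECECEEZ) ⊢ (s0, yz, CECECEEZ) ⊢ (s0, z, ECECECEEZ) ⊢ (s2, z, ECECECEEZ) ⊢ (s0, ε, CECECEEZ)
All input consumed in state s0 with stack CECECEEZ.

CECECEEZ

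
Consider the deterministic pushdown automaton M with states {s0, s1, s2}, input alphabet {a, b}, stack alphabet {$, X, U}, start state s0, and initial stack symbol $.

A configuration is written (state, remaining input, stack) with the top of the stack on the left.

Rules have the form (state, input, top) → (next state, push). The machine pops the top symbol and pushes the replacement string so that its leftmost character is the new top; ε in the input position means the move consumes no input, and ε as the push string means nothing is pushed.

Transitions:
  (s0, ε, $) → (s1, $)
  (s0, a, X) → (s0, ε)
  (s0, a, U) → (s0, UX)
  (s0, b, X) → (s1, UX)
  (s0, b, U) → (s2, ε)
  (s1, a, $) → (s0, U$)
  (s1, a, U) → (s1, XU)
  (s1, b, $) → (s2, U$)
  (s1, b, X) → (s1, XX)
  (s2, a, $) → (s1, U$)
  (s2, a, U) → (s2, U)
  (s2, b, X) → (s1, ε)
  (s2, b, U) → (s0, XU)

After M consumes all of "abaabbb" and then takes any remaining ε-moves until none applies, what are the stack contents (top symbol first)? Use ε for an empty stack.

(s0, abaabbb, $)
  ε-move, top $: go to s1, push $ → (s1, abaabbb, $)
  read a, top $: go to s0, push U$ → (s0, baabbb, U$)
  read b, top U: go to s2, push ε → (s2, aabbb, $)
  read a, top $: go to s1, push U$ → (s1, abbb, U$)
  read a, top U: go to s1, push XU → (s1, bbb, XU$)
  read b, top X: go to s1, push XX → (s1, bb, XXU$)
  read b, top X: go to s1, push XX → (s1, b, XXXU$)
  read b, top X: go to s1, push XX → (s1, ε, XXXXU$)
All input consumed in state s1 with stack XXXXU$.

XXXXU$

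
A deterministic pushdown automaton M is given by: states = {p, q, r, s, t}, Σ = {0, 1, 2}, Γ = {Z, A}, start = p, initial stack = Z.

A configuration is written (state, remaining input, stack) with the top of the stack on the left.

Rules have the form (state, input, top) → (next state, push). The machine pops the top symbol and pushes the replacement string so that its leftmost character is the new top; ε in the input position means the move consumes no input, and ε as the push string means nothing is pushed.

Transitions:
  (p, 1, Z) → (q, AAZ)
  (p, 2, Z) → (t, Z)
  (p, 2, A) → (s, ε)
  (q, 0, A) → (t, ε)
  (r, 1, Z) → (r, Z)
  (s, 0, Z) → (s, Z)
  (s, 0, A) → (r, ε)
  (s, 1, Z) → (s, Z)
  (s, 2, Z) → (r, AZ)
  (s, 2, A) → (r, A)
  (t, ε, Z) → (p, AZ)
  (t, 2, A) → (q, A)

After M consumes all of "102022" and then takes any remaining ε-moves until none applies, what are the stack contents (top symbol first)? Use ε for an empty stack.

(p, 102022, Z)
  read 1, top Z: go to q, push AAZ → (q, 02022, AAZ)
  read 0, top A: go to t, push ε → (t, 2022, AZ)
  read 2, top A: go to q, push A → (q, 022, AZ)
  read 0, top A: go to t, push ε → (t, 22, Z)
  ε-move, top Z: go to p, push AZ → (p, 22, AZ)
  read 2, top A: go to s, push ε → (s, 2, Z)
  read 2, top Z: go to r, push AZ → (r, ε, AZ)
All input consumed in state r with stack AZ.

AZ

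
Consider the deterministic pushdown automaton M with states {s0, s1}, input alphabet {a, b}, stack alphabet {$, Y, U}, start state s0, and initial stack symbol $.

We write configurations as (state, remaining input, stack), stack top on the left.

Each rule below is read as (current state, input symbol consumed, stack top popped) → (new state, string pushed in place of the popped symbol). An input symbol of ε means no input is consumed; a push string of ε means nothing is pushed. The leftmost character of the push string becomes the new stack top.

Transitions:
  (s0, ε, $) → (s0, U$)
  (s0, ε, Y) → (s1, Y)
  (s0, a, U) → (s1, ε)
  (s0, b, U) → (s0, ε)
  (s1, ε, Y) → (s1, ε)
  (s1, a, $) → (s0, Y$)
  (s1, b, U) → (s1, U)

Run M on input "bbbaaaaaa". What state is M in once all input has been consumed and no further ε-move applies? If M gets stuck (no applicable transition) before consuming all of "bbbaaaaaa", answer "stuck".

s1

(s0, bbbaaaaaa, $)
  ε-move, top $: go to s0, push U$ → (s0, bbbaaaaaa, U$)
  read b, top U: go to s0, push ε → (s0, bbaaaaaa, $)
  ε-move, top $: go to s0, push U$ → (s0, bbaaaaaa, U$)
  read b, top U: go to s0, push ε → (s0, baaaaaa, $)
  ε-move, top $: go to s0, push U$ → (s0, baaaaaa, U$)
  read b, top U: go to s0, push ε → (s0, aaaaaa, $)
  ε-move, top $: go to s0, push U$ → (s0, aaaaaa, U$)
  read a, top U: go to s1, push ε → (s1, aaaaa, $)
  read a, top $: go to s0, push Y$ → (s0, aaaa, Y$)
  ε-move, top Y: go to s1, push Y → (s1, aaaa, Y$)
  ε-move, top Y: go to s1, push ε → (s1, aaaa, $)
  read a, top $: go to s0, push Y$ → (s0, aaa, Y$)
  ε-move, top Y: go to s1, push Y → (s1, aaa, Y$)
  ε-move, top Y: go to s1, push ε → (s1, aaa, $)
  read a, top $: go to s0, push Y$ → (s0, aa, Y$)
  ε-move, top Y: go to s1, push Y → (s1, aa, Y$)
  ε-move, top Y: go to s1, push ε → (s1, aa, $)
  read a, top $: go to s0, push Y$ → (s0, a, Y$)
  ε-move, top Y: go to s1, push Y → (s1, a, Y$)
  ε-move, top Y: go to s1, push ε → (s1, a, $)
  read a, top $: go to s0, push Y$ → (s0, ε, Y$)
  ε-move, top Y: go to s1, push Y → (s1, ε, Y$)
  ε-move, top Y: go to s1, push ε → (s1, ε, $)
All input consumed; M is in state s1.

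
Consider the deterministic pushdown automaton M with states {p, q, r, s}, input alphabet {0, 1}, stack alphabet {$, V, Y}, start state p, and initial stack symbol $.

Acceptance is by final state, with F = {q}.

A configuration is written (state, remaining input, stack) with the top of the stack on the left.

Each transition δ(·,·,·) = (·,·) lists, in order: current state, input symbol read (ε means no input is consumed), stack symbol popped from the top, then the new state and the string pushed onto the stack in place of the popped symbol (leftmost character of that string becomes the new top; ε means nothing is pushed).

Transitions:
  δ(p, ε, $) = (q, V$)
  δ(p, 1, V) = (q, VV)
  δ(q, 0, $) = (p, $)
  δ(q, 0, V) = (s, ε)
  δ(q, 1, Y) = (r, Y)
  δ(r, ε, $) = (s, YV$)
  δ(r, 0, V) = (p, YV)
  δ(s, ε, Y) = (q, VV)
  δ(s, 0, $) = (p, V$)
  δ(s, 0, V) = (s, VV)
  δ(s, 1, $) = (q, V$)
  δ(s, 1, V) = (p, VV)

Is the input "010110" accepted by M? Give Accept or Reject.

(p, 010110, $)
  ε-move, top $: go to q, push V$ → (q, 010110, V$)
  read 0, top V: go to s, push ε → (s, 10110, $)
  read 1, top $: go to q, push V$ → (q, 0110, V$)
  read 0, top V: go to s, push ε → (s, 110, $)
  read 1, top $: go to q, push V$ → (q, 10, V$)
No transition applies at (q, 10, V$); input not fully consumed.

Reject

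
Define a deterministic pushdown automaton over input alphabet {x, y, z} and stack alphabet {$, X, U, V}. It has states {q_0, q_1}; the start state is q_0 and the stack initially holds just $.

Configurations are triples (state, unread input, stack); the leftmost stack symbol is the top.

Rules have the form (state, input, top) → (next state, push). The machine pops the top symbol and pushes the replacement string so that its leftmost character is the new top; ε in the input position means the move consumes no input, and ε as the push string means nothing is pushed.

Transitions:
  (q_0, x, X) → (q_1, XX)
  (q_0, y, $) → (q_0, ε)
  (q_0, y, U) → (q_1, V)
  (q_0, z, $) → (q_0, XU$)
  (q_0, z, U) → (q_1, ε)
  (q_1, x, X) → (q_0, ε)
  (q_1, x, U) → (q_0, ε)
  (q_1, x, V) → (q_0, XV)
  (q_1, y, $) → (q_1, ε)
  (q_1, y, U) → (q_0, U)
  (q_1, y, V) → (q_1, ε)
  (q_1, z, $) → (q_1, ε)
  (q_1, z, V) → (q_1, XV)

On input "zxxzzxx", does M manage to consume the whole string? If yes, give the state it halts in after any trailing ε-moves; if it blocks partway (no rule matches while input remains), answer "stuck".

(q_0, zxxzzxx, $)
  read z, top $: go to q_0, push XU$ → (q_0, xxzzxx, XU$)
  read x, top X: go to q_1, push XX → (q_1, xzzxx, XXU$)
  read x, top X: go to q_0, push ε → (q_0, zzxx, XU$)
No transition for (q_0, z, top X); M blocks with input zzxx remaining.

stuck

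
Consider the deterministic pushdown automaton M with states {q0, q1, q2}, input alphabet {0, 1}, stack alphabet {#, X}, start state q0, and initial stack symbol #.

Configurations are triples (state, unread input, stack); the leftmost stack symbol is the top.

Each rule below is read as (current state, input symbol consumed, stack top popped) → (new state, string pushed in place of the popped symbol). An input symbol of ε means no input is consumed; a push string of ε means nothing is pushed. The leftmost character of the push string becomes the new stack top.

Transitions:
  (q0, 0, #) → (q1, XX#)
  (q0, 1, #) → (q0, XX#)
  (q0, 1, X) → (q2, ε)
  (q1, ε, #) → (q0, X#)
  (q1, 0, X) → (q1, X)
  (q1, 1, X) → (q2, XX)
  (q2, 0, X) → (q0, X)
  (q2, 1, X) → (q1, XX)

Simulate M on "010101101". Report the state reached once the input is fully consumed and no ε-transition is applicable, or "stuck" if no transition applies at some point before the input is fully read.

q2

(q0, 010101101, #) ⊢ (q1, 10101101, XX#) ⊢ (q2, 0101101, XXX#) ⊢ (q0, 101101, XXX#) ⊢ (q2, 01101, XX#) ⊢ (q0, 1101, XX#) ⊢ (q2, 101, X#) ⊢ (q1, 01, XX#) ⊢ (q1, 1, XX#) ⊢ (q2, ε, XXX#)
All input consumed; M is in state q2.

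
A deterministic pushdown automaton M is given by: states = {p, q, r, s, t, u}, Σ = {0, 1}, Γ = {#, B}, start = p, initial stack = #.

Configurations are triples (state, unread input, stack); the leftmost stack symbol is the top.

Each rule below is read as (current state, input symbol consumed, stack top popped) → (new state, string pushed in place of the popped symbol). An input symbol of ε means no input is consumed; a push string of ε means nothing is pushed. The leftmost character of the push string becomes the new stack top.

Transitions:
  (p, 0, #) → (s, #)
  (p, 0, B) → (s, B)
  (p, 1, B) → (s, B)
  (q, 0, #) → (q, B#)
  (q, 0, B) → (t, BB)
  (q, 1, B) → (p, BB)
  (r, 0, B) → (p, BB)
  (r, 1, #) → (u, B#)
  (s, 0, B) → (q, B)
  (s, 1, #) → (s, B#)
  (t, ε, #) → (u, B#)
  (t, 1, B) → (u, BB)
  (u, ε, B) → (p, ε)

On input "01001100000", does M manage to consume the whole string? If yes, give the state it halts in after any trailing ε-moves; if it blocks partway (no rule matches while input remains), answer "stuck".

stuck

(p, 01001100000, #)
  read 0, top #: go to s, push # → (s, 1001100000, #)
  read 1, top #: go to s, push B# → (s, 001100000, B#)
  read 0, top B: go to q, push B → (q, 01100000, B#)
  read 0, top B: go to t, push BB → (t, 1100000, BB#)
  read 1, top B: go to u, push BB → (u, 100000, BBB#)
  ε-move, top B: go to p, push ε → (p, 100000, BB#)
  read 1, top B: go to s, push B → (s, 00000, BB#)
  read 0, top B: go to q, push B → (q, 0000, BB#)
  read 0, top B: go to t, push BB → (t, 000, BBB#)
No transition for (t, 0, top B); M blocks with input 000 remaining.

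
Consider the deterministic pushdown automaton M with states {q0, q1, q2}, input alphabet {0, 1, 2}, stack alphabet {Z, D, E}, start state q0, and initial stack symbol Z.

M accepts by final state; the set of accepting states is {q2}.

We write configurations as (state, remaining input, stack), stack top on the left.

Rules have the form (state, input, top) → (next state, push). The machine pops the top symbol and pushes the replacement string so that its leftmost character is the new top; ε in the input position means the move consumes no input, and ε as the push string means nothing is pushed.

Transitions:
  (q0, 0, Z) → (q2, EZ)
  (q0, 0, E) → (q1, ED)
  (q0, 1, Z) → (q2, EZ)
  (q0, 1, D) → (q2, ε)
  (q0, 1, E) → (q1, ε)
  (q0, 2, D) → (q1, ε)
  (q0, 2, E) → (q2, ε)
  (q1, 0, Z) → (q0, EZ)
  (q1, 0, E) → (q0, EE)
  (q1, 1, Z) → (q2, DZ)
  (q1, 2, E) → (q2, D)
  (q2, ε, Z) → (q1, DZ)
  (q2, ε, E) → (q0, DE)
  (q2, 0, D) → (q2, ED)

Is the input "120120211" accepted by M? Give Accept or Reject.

(q0, 120120211, Z) ⊢ (q2, 20120211, EZ) ⊢ (q0, 20120211, DEZ) ⊢ (q1, 0120211, EZ) ⊢ (q0, 120211, EEZ) ⊢ (q1, 20211, EZ) ⊢ (q2, 0211, DZ) ⊢ (q2, 211, EDZ) ⊢ (q0, 211, DEDZ) ⊢ (q1, 11, EDZ)
No transition applies at (q1, 11, EDZ); input not fully consumed.

Reject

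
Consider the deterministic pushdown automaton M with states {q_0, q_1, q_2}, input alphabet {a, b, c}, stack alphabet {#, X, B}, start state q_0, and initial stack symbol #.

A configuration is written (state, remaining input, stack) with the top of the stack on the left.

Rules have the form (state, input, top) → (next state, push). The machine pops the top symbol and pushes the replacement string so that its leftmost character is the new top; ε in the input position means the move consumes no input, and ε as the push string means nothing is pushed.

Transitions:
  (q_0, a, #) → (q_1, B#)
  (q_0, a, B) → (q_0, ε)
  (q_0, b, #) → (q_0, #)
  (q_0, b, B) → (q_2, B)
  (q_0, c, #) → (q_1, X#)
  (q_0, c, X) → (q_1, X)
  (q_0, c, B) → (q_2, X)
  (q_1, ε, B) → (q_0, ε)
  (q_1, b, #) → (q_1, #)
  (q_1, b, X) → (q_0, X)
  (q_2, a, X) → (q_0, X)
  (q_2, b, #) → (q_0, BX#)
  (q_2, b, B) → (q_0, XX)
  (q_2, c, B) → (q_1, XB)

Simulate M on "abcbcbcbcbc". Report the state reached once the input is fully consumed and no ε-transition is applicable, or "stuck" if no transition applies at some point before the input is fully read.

(q_0, abcbcbcbcbc, #)
  read a, top #: go to q_1, push B# → (q_1, bcbcbcbcbc, B#)
  ε-move, top B: go to q_0, push ε → (q_0, bcbcbcbcbc, #)
  read b, top #: go to q_0, push # → (q_0, cbcbcbcbc, #)
  read c, top #: go to q_1, push X# → (q_1, bcbcbcbc, X#)
  read b, top X: go to q_0, push X → (q_0, cbcbcbc, X#)
  read c, top X: go to q_1, push X → (q_1, bcbcbc, X#)
  read b, top X: go to q_0, push X → (q_0, cbcbc, X#)
  read c, top X: go to q_1, push X → (q_1, bcbc, X#)
  read b, top X: go to q_0, push X → (q_0, cbc, X#)
  read c, top X: go to q_1, push X → (q_1, bc, X#)
  read b, top X: go to q_0, push X → (q_0, c, X#)
  read c, top X: go to q_1, push X → (q_1, ε, X#)
All input consumed; M is in state q_1.

q_1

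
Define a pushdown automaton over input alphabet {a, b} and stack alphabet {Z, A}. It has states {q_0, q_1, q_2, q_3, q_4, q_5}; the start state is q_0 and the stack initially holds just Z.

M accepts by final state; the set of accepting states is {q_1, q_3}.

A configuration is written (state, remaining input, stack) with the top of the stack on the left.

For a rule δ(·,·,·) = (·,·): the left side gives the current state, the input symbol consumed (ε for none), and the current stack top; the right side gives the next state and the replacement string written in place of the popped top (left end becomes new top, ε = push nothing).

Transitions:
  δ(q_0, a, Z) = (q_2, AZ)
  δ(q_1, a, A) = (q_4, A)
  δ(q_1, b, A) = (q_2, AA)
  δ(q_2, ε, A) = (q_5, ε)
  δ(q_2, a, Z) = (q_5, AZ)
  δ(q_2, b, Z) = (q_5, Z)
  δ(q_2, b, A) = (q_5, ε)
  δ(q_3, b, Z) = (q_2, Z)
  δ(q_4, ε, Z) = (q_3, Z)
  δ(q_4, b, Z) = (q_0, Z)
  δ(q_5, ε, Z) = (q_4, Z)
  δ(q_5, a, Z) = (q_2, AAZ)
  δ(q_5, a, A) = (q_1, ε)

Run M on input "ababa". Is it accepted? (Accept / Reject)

Accept

One accepting computation: (q_0, ababa, Z) ⊢ (q_2, baba, AZ) ⊢ (q_5, aba, Z) ⊢ (q_2, ba, AAZ) ⊢ (q_5, a, AZ) ⊢ (q_1, ε, Z)
All input consumed and state q_1 ∈ F.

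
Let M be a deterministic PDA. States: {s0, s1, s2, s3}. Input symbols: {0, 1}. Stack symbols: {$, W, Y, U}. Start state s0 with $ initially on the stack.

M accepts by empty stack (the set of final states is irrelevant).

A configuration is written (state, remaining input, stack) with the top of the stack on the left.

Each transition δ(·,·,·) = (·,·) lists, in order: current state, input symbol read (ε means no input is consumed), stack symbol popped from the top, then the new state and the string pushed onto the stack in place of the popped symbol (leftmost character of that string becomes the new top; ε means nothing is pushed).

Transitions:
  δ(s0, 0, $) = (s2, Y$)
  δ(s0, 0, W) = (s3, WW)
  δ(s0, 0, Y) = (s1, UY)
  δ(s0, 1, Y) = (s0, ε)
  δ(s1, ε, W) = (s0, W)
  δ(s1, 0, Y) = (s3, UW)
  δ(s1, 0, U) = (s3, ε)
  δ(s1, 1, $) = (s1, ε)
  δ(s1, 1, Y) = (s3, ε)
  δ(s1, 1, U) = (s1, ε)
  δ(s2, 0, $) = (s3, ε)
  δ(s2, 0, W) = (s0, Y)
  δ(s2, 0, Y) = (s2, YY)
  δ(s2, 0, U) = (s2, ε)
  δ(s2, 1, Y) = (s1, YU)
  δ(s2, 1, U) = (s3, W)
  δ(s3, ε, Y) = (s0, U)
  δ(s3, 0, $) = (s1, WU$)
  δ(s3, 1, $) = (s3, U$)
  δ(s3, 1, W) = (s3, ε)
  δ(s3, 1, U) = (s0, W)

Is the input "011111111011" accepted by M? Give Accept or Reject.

Reject

(s0, 011111111011, $)
  read 0, top $: go to s2, push Y$ → (s2, 11111111011, Y$)
  read 1, top Y: go to s1, push YU → (s1, 1111111011, YU$)
  read 1, top Y: go to s3, push ε → (s3, 111111011, U$)
  read 1, top U: go to s0, push W → (s0, 11111011, W$)
No transition applies at (s0, 11111011, W$); input not fully consumed.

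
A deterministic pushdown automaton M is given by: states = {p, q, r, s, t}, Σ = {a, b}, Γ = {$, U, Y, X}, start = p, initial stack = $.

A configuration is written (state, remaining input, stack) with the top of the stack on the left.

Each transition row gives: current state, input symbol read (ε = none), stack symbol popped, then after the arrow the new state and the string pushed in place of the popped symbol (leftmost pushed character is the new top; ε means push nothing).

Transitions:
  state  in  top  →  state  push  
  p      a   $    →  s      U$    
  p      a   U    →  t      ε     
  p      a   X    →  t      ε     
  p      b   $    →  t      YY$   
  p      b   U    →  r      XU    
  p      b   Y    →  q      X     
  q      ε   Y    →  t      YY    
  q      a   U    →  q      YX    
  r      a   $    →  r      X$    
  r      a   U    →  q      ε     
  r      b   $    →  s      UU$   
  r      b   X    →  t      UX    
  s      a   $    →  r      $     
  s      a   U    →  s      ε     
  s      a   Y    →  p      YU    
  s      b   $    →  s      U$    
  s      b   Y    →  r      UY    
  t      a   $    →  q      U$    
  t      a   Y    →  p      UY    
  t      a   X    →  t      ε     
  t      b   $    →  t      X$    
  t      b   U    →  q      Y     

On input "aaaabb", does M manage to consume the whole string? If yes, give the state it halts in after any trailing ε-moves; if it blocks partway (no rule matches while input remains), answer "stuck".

(p, aaaabb, $)
  read a, top $: go to s, push U$ → (s, aaabb, U$)
  read a, top U: go to s, push ε → (s, aabb, $)
  read a, top $: go to r, push $ → (r, abb, $)
  read a, top $: go to r, push X$ → (r, bb, X$)
  read b, top X: go to t, push UX → (t, b, UX$)
  read b, top U: go to q, push Y → (q, ε, YX$)
  ε-move, top Y: go to t, push YY → (t, ε, YYX$)
All input consumed; M is in state t.

t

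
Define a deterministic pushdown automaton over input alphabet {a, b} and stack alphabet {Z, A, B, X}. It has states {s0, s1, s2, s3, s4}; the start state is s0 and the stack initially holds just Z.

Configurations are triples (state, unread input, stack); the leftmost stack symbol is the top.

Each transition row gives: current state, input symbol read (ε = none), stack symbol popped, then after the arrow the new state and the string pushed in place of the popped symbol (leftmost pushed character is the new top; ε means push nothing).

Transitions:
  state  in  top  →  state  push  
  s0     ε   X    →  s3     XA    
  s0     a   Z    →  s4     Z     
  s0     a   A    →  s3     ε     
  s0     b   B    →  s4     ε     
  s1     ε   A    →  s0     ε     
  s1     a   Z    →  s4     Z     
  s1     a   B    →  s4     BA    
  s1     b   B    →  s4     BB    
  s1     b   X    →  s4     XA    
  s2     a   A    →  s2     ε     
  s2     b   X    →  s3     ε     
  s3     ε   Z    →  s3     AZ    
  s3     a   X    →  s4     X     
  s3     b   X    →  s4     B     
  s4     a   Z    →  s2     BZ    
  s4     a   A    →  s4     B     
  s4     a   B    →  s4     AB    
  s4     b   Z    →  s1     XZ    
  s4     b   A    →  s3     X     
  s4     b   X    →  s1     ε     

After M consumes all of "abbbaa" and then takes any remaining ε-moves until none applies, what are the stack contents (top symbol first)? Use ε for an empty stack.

BZ

(s0, abbbaa, Z) ⊢ (s4, bbbaa, Z) ⊢ (s1, bbaa, XZ) ⊢ (s4, baa, XAZ) ⊢ (s1, aa, AZ) ⊢ (s0, aa, Z) ⊢ (s4, a, Z) ⊢ (s2, ε, BZ)
All input consumed in state s2 with stack BZ.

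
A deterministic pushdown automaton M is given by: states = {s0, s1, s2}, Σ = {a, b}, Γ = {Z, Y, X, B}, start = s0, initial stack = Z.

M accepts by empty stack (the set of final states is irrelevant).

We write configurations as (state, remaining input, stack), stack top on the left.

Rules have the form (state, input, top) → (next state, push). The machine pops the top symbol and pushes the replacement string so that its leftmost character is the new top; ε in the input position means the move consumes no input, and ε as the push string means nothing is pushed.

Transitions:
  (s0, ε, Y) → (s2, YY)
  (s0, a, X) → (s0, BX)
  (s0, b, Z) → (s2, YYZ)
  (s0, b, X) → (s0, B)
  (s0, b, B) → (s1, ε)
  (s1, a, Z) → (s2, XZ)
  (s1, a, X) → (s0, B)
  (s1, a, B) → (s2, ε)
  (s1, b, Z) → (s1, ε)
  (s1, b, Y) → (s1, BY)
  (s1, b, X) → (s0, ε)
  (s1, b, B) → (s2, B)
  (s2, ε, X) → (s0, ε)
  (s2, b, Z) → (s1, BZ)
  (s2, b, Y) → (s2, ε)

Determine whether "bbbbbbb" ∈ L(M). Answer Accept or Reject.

(s0, bbbbbbb, Z) ⊢ (s2, bbbbbb, YYZ) ⊢ (s2, bbbbb, YZ) ⊢ (s2, bbbb, Z) ⊢ (s1, bbb, BZ) ⊢ (s2, bb, BZ)
No transition applies at (s2, bb, BZ); input not fully consumed.

Reject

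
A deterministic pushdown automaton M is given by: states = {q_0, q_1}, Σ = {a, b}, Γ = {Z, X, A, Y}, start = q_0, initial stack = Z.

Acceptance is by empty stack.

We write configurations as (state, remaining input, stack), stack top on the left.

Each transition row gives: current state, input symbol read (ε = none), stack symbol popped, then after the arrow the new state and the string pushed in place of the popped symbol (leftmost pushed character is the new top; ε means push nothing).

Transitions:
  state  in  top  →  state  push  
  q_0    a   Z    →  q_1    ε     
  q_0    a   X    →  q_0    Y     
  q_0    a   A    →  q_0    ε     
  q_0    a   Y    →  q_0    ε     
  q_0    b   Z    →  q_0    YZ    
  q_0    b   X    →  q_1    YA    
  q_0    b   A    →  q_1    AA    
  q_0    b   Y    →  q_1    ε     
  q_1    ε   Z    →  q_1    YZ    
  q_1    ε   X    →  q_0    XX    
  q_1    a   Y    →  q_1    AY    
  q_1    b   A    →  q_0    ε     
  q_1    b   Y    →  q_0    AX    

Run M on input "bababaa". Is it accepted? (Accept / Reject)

Accept

(q_0, bababaa, Z)
  read b, top Z: go to q_0, push YZ → (q_0, ababaa, YZ)
  read a, top Y: go to q_0, push ε → (q_0, babaa, Z)
  read b, top Z: go to q_0, push YZ → (q_0, abaa, YZ)
  read a, top Y: go to q_0, push ε → (q_0, baa, Z)
  read b, top Z: go to q_0, push YZ → (q_0, aa, YZ)
  read a, top Y: go to q_0, push ε → (q_0, a, Z)
  read a, top Z: go to q_1, push ε → (q_1, ε, ε)
All input consumed and the stack is empty.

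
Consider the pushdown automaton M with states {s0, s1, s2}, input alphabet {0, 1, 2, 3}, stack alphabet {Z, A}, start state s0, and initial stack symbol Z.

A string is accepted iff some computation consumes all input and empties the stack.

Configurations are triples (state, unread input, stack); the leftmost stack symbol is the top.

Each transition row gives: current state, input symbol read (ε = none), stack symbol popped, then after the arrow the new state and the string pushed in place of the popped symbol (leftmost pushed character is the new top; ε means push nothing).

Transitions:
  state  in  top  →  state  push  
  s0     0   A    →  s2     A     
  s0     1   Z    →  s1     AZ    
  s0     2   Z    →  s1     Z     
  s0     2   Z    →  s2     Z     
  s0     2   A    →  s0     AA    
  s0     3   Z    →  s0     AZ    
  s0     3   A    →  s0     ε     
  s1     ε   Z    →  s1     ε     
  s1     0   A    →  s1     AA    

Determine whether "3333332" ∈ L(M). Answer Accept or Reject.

Accept

One accepting computation: (s0, 3333332, Z) ⊢ (s0, 333332, AZ) ⊢ (s0, 33332, Z) ⊢ (s0, 3332, AZ) ⊢ (s0, 332, Z) ⊢ (s0, 32, AZ) ⊢ (s0, 2, Z) ⊢ (s1, ε, Z) ⊢ (s1, ε, ε)
All input consumed and the stack is empty.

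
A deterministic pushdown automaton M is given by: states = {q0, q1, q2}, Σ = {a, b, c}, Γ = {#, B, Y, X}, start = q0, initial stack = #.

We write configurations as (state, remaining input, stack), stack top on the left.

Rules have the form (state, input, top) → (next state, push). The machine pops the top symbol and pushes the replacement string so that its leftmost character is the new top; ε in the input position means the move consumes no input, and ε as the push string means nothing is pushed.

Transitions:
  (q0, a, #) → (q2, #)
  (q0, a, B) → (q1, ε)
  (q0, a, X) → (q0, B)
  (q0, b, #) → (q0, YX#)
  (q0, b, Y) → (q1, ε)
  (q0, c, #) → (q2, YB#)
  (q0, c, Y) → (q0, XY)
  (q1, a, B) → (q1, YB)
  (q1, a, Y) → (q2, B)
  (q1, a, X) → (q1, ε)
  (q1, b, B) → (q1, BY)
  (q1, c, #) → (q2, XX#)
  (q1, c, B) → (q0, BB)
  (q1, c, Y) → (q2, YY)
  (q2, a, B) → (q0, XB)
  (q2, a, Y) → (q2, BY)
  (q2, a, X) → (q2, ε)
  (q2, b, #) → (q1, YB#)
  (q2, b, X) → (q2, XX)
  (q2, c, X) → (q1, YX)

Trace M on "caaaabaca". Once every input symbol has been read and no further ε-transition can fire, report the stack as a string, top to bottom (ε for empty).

(q0, caaaabaca, #)
  read c, top #: go to q2, push YB# → (q2, aaaabaca, YB#)
  read a, top Y: go to q2, push BY → (q2, aaabaca, BYB#)
  read a, top B: go to q0, push XB → (q0, aabaca, XBYB#)
  read a, top X: go to q0, push B → (q0, abaca, BBYB#)
  read a, top B: go to q1, push ε → (q1, baca, BYB#)
  read b, top B: go to q1, push BY → (q1, aca, BYYB#)
  read a, top B: go to q1, push YB → (q1, ca, YBYYB#)
  read c, top Y: go to q2, push YY → (q2, a, YYBYYB#)
  read a, top Y: go to q2, push BY → (q2, ε, BYYBYYB#)
All input consumed in state q2 with stack BYYBYYB#.

BYYBYYB#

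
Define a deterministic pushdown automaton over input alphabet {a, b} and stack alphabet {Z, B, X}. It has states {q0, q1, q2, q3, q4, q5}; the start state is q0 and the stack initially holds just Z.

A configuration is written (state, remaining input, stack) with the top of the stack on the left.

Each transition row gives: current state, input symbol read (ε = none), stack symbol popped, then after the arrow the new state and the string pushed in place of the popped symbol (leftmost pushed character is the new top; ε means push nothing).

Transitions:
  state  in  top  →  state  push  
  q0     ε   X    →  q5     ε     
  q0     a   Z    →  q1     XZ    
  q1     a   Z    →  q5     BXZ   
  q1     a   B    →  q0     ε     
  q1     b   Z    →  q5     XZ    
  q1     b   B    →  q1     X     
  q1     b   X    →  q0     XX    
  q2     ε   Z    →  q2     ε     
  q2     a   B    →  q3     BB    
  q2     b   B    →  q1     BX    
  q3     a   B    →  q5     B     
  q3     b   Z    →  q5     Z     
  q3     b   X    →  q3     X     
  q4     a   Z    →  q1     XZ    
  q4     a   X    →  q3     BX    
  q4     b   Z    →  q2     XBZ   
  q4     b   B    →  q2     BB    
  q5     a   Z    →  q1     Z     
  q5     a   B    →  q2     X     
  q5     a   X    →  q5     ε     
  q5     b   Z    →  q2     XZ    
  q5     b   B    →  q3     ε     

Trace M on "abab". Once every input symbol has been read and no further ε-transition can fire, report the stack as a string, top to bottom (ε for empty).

XZ

(q0, abab, Z) ⊢ (q1, bab, XZ) ⊢ (q0, ab, XXZ) ⊢ (q5, ab, XZ) ⊢ (q5, b, Z) ⊢ (q2, ε, XZ)
All input consumed in state q2 with stack XZ.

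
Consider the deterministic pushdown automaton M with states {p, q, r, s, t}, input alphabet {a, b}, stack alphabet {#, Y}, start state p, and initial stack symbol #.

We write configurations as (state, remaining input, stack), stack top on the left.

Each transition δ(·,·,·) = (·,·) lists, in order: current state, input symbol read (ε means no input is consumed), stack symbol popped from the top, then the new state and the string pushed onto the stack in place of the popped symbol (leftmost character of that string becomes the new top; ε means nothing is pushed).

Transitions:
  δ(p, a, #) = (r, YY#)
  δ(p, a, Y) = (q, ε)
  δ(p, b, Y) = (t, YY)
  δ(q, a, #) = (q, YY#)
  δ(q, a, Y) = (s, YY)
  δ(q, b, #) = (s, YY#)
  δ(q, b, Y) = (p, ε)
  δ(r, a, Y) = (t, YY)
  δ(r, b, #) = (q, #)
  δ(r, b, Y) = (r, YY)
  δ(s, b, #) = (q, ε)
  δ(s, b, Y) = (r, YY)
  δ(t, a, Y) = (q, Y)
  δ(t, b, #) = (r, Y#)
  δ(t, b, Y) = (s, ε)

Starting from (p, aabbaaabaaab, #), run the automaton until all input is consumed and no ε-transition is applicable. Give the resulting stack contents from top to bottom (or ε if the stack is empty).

(p, aabbaaabaaab, #)
  read a, top #: go to r, push YY# → (r, abbaaabaaab, YY#)
  read a, top Y: go to t, push YY → (t, bbaaabaaab, YYY#)
  read b, top Y: go to s, push ε → (s, baaabaaab, YY#)
  read b, top Y: go to r, push YY → (r, aaabaaab, YYY#)
  read a, top Y: go to t, push YY → (t, aabaaab, YYYY#)
  read a, top Y: go to q, push Y → (q, abaaab, YYYY#)
  read a, top Y: go to s, push YY → (s, baaab, YYYYY#)
  read b, top Y: go to r, push YY → (r, aaab, YYYYYY#)
  read a, top Y: go to t, push YY → (t, aab, YYYYYYY#)
  read a, top Y: go to q, push Y → (q, ab, YYYYYYY#)
  read a, top Y: go to s, push YY → (s, b, YYYYYYYY#)
  read b, top Y: go to r, push YY → (r, ε, YYYYYYYYY#)
All input consumed in state r with stack YYYYYYYYY#.

YYYYYYYYY#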